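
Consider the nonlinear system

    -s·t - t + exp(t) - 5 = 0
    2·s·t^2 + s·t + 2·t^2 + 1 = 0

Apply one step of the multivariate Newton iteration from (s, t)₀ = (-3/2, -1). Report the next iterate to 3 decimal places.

(-12.014, 17.028)

At (-3/2, -1): F = (-5.13212, 1.500).
Jacobian J = [[-t, -s + exp(t) - 1], [2·t^2 + t, 4·s·t + s + 4·t]].
At the point, J = [[1.000, 0.86788], [1.000, 0.500]] (det J = -0.36788).
Solving J·Δ = −F gives Δ = (-10.514, 18.028).
Then the next iterate is (s, t)₁ = (-12.014, 17.028).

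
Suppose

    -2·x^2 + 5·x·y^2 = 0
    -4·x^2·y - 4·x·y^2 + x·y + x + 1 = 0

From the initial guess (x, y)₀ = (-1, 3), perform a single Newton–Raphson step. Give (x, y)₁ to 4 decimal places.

At (-1, 3): F = (-47.0000, 21.0000).
Jacobian J = [[-4·x + 5·y^2, 10·x·y], [-8·x·y - 4·y^2 + y + 1, -4·x^2 - 8·x·y + x]].
At the point, J = [[49.0000, -30.0000], [-8.0000, 19.0000]] (det J = 691.0000).
Solving J·Δ = −F gives Δ = (0.3806, -0.9450).
Then the next iterate is (x, y)₁ = (-0.6194, 2.0550).

(-0.6194, 2.0550)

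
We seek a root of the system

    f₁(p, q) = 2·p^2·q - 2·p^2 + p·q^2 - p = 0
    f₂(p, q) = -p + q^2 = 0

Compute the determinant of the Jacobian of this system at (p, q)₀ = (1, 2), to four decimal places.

34.0000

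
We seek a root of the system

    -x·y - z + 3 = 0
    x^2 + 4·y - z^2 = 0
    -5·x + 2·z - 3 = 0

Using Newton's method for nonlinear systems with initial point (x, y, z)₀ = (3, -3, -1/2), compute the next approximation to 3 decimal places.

At (3, -3, -1/2): F = (12.500, -3.250, -19.000).
Jacobian J = [[-y, -x, -1], [2·x, 4, -2·z], [-5, 0, 2]].
At the point, J = [[3.000, -3.000, -1.000], [6.000, 4.000, 1.000], [-5.000, 0.000, 2.000]] (det J = 55.000).
Solving J·Δ = −F gives Δ = (-1.118, 0.814, 6.705).
Then the next iterate is (x, y, z)₁ = (1.882, -2.186, 6.205).

(1.882, -2.186, 6.205)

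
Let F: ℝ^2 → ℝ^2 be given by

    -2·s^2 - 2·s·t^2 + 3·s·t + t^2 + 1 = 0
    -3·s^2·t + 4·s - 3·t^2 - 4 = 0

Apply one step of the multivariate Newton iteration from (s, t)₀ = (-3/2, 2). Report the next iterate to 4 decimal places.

At (-3/2, 2): F = (3.5000, -35.5000).
Jacobian J = [[-4·s - 2·t^2 + 3·t, -4·s·t + 3·s + 2·t], [-6·s·t + 4, -3·s^2 - 6·t]].
At the point, J = [[4.0000, 11.5000], [22.0000, -18.7500]] (det J = -328.0000).
Solving J·Δ = −F gives Δ = (1.0446, -0.6677).
Then the next iterate is (s, t)₁ = (-0.4554, 1.3323).

(-0.4554, 1.3323)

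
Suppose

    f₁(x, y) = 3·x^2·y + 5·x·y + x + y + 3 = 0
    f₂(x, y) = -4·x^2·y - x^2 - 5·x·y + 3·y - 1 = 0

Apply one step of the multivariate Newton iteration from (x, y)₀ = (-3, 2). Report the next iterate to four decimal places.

At (-3, 2): F = (26.0000, -46.0000).
Jacobian J = [[6·x·y + 5·y + 1, 3·x^2 + 5·x + 1], [-8·x·y - 2·x - 5·y, -4·x^2 - 5·x + 3]].
At the point, J = [[-25.0000, 13.0000], [44.0000, -18.0000]] (det J = -122.0000).
Solving J·Δ = −F gives Δ = (1.0656, 0.0492).
Then the next iterate is (x, y)₁ = (-1.9344, 2.0492).

(-1.9344, 2.0492)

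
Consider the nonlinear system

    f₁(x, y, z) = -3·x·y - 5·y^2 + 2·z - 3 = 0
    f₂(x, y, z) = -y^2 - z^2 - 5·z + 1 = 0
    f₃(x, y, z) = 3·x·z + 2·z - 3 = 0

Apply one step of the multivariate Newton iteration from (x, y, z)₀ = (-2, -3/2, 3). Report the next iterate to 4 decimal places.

At (-2, -3/2, 3): F = (-17.2500, -25.2500, -15.0000).
Jacobian J = [[-3·y, -3·x - 10·y, 2], [0, -2·y, -2·z - 5], [3·z, 0, 3·x + 2]].
At the point, J = [[4.5000, 21.0000, 2.0000], [0.0000, 3.0000, -11.0000], [9.0000, 0.0000, -4.0000]] (det J = -2187.0000).
Solving J·Δ = −F gives Δ = (0.7503, 0.8570, -2.0617).
Then the next iterate is (x, y, z)₁ = (-1.2497, -0.6430, 0.9383).

(-1.2497, -0.6430, 0.9383)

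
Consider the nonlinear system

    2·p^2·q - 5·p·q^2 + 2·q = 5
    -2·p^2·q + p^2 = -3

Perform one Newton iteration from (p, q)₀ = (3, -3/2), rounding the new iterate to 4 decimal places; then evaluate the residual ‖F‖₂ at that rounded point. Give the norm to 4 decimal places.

At (3, -3/2): F = (-68.7500, 39.0000).
Jacobian J = [[4·p·q - 5·q^2, 2·p^2 - 10·p·q + 2], [-4·p·q + 2·p, -2·p^2]].
At the point, J = [[-29.2500, 65.0000], [24.0000, -18.0000]] (det J = -1033.5000).
Solving J·Δ = −F gives Δ = (-1.2554, 0.4927).
Then the next iterate is (p, q)₁ = (1.7446, -1.0073).
Re-evaluating at (1.7446, -1.0073): F = (-21.997116, 12.175324), so ‖F‖₂ = 25.1418.

25.1418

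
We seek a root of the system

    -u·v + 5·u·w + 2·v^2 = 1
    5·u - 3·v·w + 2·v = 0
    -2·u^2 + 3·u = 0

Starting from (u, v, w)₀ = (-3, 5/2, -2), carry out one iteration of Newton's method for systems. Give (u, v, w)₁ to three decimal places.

At (-3, 5/2, -2): F = (49.000, 5.000, -27.000).
Jacobian J = [[-v + 5·w, -u + 4·v, 5·u], [5, -3·w + 2, -3·v], [-4·u + 3, 0, 0]].
At the point, J = [[-12.500, 13.000, -15.000], [5.000, 8.000, -7.500], [15.000, 0.000, 0.000]] (det J = 337.500).
Solving J·Δ = −F gives Δ = (1.800, -0.500, 1.333).
Then the next iterate is (u, v, w)₁ = (-1.200, 2.000, -0.667).

(-1.200, 2.000, -0.667)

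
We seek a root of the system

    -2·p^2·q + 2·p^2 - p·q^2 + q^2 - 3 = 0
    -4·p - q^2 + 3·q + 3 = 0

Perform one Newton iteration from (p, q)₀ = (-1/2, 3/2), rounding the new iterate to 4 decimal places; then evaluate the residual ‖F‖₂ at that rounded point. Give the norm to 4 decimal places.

7.8662

At (-1/2, 3/2): F = (0.1250, 7.2500).
Jacobian J = [[-4·p·q + 4·p - q^2, -2·p^2 - 2·p·q + 2·q], [-4, -2·q + 3]].
At the point, J = [[-1.2500, 4.0000], [-4.0000, 0.0000]] (det J = 16.0000).
Solving J·Δ = −F gives Δ = (1.8125, 0.5352).
Then the next iterate is (p, q)₁ = (1.3125, 2.0352).
Re-evaluating at (1.3125, 2.0352): F = (-7.860975, -0.286439), so ‖F‖₂ = 7.8662.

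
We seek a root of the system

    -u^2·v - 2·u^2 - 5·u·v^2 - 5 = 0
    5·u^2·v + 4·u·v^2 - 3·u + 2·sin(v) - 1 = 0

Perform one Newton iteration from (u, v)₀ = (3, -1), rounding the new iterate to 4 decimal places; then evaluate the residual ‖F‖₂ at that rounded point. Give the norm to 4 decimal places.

16.8003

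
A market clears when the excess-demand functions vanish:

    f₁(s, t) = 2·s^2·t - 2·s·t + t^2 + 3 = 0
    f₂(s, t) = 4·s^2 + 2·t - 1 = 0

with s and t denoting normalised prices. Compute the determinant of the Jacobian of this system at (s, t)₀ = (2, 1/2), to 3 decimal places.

-74.000

J = [[4·s·t - 2·t, 2·s^2 - 2·s + 2·t], [8·s, 2]].
At the point, J = [[3.000, 5.000], [16.000, 2.000]].
det J = -74.000.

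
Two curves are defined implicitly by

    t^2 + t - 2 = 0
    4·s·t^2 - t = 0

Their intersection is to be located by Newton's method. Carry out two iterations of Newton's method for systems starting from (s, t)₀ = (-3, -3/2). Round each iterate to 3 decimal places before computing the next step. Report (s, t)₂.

(0.145, -2.005)

At (-3, -3/2): F = (-1.250, -25.500).
Jacobian J = [[0, 2·t + 1], [4·t^2, 8·s·t - 1]].
At the point, J = [[0.000, -2.000], [9.000, 35.000]] (det J = 18.000).
Solving J·Δ = −F gives Δ = (5.264, -0.625).
Then the next iterate is (s, t)₁ = (2.264, -2.125).
Round to (2.264, -2.125) and repeat: F = (0.39062, 43.01850), J = [[0.000, -3.250], [18.06250, -39.488]].
Δ = (-2.119, 0.120), so (s, t)₂ = (0.145, -2.005).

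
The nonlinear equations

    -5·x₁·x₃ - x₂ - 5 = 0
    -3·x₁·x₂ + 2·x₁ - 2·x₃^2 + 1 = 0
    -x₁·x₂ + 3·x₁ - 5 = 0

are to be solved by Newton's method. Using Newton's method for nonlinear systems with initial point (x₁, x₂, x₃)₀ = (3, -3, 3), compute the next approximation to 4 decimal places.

(0.2626, -4.1414, 2.6801)

At (3, -3, 3): F = (-47.0000, 16.0000, 13.0000).
Jacobian J = [[-5·x₃, -1, -5·x₁], [-3·x₂ + 2, -3·x₁, -4·x₃], [-x₂ + 3, -x₁, 0]].
At the point, J = [[-15.0000, -1.0000, -15.0000], [11.0000, -9.0000, -12.0000], [6.0000, -3.0000, 0.0000]] (det J = 297.0000).
Solving J·Δ = −F gives Δ = (-2.7374, -1.1414, -0.3199).
Then the next iterate is (x₁, x₂, x₃)₁ = (0.2626, -4.1414, 2.6801).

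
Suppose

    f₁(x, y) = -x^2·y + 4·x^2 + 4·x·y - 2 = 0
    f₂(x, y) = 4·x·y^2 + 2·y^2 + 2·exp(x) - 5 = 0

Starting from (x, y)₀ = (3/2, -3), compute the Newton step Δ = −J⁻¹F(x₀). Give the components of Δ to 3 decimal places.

At (3/2, -3): F = (-4.250, 75.96338).
Jacobian J = [[-2·x·y + 8·x + 4·y, -x^2 + 4·x], [4·y^2 + 2·exp(x), 8·x·y + 4·y]].
At the point, J = [[9.000, 3.750], [44.96338, -48.000]] (det J = -600.61267).
Solving J·Δ = −F gives Δ = (-0.135, 1.456).

(-0.135, 1.456)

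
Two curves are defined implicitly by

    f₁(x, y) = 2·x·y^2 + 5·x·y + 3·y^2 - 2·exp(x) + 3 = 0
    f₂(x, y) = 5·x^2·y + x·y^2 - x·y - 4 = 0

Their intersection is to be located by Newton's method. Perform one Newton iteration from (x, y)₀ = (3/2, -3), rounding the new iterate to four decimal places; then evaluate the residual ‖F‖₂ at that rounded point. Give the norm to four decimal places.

10.5357

At (3/2, -3): F = (25.536622, -19.7500).
Jacobian J = [[2·y^2 + 5·y - 2·exp(x), 4·x·y + 5·x + 6·y], [10·x·y + y^2 - y, 5·x^2 + 2·x·y - x]].
At the point, J = [[-5.963378, -28.5000], [-33.0000, 0.7500]] (det J = -944.972534).
Solving J·Δ = −F gives Δ = (-0.5754, 1.0164).
Then the next iterate is (x, y)₁ = (0.9246, -1.9836).
Re-evaluating at (0.9246, -1.9836): F = (7.868094, -7.006720), so ‖F‖₂ = 10.5357.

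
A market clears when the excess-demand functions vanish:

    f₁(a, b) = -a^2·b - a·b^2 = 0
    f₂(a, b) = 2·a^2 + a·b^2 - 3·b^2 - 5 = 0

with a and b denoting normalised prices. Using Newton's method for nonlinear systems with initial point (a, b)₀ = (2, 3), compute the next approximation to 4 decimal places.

At (2, 3): F = (-30.0000, -6.0000).
Jacobian J = [[-2·a·b - b^2, -a^2 - 2·a·b], [4·a + b^2, 2·a·b - 6·b]].
At the point, J = [[-21.0000, -16.0000], [17.0000, -6.0000]] (det J = 398.0000).
Solving J·Δ = −F gives Δ = (-0.2111, -1.5980).
Then the next iterate is (a, b)₁ = (1.7889, 1.4020).

(1.7889, 1.4020)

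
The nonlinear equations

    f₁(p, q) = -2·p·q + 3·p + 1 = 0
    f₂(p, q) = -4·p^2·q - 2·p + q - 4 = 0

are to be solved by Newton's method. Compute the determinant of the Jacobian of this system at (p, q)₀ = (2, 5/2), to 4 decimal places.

J = [[-2·q + 3, -2·p], [-8·p·q - 2, -4·p^2 + 1]].
At the point, J = [[-2.0000, -4.0000], [-42.0000, -15.0000]].
det J = -138.0000.

-138.0000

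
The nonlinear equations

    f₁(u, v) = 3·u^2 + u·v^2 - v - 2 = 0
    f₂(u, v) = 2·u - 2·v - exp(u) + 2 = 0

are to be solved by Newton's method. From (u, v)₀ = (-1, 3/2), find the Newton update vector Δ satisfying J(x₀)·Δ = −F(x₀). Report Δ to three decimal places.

(0.568, -1.220)

At (-1, 3/2): F = (-2.750, -3.36788).
Jacobian J = [[6·u + v^2, 2·u·v - 1], [-exp(u) + 2, -2]].
At the point, J = [[-3.750, -4.000], [1.63212, -2.000]] (det J = 14.02848).
Solving J·Δ = −F gives Δ = (0.568, -1.220).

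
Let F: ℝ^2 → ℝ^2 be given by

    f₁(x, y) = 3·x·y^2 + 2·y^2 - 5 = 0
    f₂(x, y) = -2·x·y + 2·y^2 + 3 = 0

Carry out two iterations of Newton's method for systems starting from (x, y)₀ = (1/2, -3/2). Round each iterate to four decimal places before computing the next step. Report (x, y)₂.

At (1/2, -3/2): F = (2.8750, 9.0000).
Jacobian J = [[3·y^2, 6·x·y + 4·y], [-2·y, -2·x + 4·y]].
At the point, J = [[6.7500, -10.5000], [3.0000, -7.0000]] (det J = -15.7500).
Solving J·Δ = −F gives Δ = (4.7222, 3.3095).
Then the next iterate is (x, y)₁ = (5.2222, 1.8095).
Round to (5.2222, 1.8095) and repeat: F = (52.845576, -9.350561), J = [[9.822871, 63.935425], [-3.6190, -3.2064]].
Δ = (-2.1432, -0.4973), so (x, y)₂ = (3.0790, 1.3122).

(3.0790, 1.3122)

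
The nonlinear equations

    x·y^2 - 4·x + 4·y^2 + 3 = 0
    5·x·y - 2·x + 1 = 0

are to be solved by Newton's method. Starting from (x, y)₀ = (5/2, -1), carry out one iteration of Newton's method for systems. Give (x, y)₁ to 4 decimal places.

At (5/2, -1): F = (-0.5000, -16.5000).
Jacobian J = [[y^2 - 4, 2·x·y + 8·y], [5·y - 2, 5·x]].
At the point, J = [[-3.0000, -13.0000], [-7.0000, 12.5000]] (det J = -128.5000).
Solving J·Δ = −F gives Δ = (-1.7179, 0.3580).
Then the next iterate is (x, y)₁ = (0.7821, -0.6420).

(0.7821, -0.6420)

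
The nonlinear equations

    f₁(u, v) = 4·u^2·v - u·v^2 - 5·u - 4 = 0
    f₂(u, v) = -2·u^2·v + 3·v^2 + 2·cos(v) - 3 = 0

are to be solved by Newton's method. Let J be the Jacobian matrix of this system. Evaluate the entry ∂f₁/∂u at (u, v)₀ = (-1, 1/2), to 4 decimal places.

-9.2500

∂f₁/∂u = 8·u·v - v^2 - 5.
At (-1, 1/2) this is -9.2500.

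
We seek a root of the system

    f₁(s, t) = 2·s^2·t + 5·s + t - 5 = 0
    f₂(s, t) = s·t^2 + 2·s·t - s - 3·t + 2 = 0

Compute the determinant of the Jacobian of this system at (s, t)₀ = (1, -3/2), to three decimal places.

9.250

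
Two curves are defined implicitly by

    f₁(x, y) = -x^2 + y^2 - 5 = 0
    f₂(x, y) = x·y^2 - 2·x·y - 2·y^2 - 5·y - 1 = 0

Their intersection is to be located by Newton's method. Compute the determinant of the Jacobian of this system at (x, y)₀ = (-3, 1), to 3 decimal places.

J = [[-2·x, 2·y], [y^2 - 2·y, 2·x·y - 2·x - 4·y - 5]].
At the point, J = [[6.000, 2.000], [-1.000, -9.000]].
det J = -52.000.

-52.000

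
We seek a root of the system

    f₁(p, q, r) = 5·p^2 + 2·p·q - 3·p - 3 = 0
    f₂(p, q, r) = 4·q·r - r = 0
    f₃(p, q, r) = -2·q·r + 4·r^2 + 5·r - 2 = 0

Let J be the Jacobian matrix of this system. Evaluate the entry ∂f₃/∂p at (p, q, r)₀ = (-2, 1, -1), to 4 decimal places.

∂f₃/∂p = 0.
At (-2, 1, -1) this is 0.0000.

0.0000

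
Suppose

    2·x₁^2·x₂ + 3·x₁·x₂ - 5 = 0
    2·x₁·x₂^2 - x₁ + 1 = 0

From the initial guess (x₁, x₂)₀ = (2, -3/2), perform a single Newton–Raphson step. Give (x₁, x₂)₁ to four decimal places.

At (2, -3/2): F = (-26.0000, 8.0000).
Jacobian J = [[4·x₁·x₂ + 3·x₂, 2·x₁^2 + 3·x₁], [2·x₂^2 - 1, 4·x₁·x₂]].
At the point, J = [[-16.5000, 14.0000], [3.5000, -12.0000]] (det J = 149.0000).
Solving J·Δ = −F gives Δ = (-1.3423, 0.2752).
Then the next iterate is (x₁, x₂)₁ = (0.6577, -1.2248).

(0.6577, -1.2248)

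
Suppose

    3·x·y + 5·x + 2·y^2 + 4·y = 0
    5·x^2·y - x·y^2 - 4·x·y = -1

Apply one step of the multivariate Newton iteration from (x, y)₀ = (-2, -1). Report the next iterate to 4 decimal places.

At (-2, -1): F = (-6.0000, -25.0000).
Jacobian J = [[3·y + 5, 3·x + 4·y + 4], [10·x·y - y^2 - 4·y, 5·x^2 - 2·x·y - 4·x]].
At the point, J = [[2.0000, -6.0000], [23.0000, 24.0000]] (det J = 186.0000).
Solving J·Δ = −F gives Δ = (1.5806, -0.4731).
Then the next iterate is (x, y)₁ = (-0.4194, -1.4731).

(-0.4194, -1.4731)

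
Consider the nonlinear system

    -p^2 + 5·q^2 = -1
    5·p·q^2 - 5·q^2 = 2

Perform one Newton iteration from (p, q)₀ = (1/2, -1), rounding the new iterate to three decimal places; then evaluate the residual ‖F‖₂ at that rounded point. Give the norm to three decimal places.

At (1/2, -1): F = (5.750, -4.500).
Jacobian J = [[-2·p, 10·q], [5·q^2, 10·p·q - 10·q]].
At the point, J = [[-1.000, -10.000], [5.000, 5.000]] (det J = 45.000).
Solving J·Δ = −F gives Δ = (0.361, 0.539).
Then the next iterate is (p, q)₁ = (0.861, -0.461).
Re-evaluating at (0.861, -0.461): F = (1.32128, -2.14770), so ‖F‖₂ = 2.522.

2.522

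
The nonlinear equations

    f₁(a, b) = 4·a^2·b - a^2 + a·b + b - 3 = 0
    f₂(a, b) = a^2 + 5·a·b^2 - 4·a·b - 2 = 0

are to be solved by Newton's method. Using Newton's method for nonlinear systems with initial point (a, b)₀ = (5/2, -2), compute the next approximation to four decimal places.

(1.5110, -1.3065)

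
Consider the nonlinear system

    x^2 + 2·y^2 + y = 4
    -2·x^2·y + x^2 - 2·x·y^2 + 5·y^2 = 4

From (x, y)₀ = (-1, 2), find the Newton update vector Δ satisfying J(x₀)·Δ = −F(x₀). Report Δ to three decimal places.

(-0.206, -0.824)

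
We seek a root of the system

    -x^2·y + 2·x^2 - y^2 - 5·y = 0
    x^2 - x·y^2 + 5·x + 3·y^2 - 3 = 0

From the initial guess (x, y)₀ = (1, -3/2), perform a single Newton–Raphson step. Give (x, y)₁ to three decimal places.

(-0.081, -1.106)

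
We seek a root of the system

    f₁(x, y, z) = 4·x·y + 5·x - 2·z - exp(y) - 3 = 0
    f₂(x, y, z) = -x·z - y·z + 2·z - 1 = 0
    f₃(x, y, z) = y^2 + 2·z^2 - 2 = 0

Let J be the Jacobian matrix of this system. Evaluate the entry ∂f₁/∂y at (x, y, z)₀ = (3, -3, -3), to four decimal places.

11.9502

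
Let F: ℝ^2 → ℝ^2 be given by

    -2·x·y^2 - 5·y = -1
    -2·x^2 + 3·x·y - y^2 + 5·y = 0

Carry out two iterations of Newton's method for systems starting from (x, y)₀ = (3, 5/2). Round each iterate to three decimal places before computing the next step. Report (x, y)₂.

At (3, 5/2): F = (-49.000, 10.750).
Jacobian J = [[-2·y^2, -4·x·y - 5], [-4·x + 3·y, 3·x - 2·y + 5]].
At the point, J = [[-12.500, -35.000], [-4.500, 9.000]] (det J = -270.000).
Solving J·Δ = −F gives Δ = (-0.240, -1.314).
Then the next iterate is (x, y)₁ = (2.760, 1.186).
Round to (2.760, 1.186) and repeat: F = (-12.69441, -0.89172), J = [[-2.81319, -18.09344], [-7.482, 10.908]].
Δ = (-0.931, -0.557), so (x, y)₂ = (1.829, 0.629).

(1.829, 0.629)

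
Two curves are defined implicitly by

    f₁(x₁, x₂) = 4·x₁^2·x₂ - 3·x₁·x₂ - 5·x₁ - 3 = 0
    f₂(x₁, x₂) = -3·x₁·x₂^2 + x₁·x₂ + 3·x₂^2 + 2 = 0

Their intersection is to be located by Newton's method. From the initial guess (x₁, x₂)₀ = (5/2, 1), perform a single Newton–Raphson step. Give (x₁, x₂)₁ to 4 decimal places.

(2.1977, 1.0930)

At (5/2, 1): F = (2.0000, 0.0000).
Jacobian J = [[8·x₁·x₂ - 3·x₂ - 5, 4·x₁^2 - 3·x₁], [-3·x₂^2 + x₂, -6·x₁·x₂ + x₁ + 6·x₂]].
At the point, J = [[12.0000, 17.5000], [-2.0000, -6.5000]] (det J = -43.0000).
Solving J·Δ = −F gives Δ = (-0.3023, 0.0930).
Then the next iterate is (x₁, x₂)₁ = (2.1977, 1.0930).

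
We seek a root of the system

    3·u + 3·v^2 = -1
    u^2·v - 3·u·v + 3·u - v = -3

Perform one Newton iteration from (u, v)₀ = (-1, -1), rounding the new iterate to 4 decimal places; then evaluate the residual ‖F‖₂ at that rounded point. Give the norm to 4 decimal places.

0.5155

At (-1, -1): F = (1.0000, -3.0000).
Jacobian J = [[3, 6·v], [2·u·v - 3·v + 3, u^2 - 3·u - 1]].
At the point, J = [[3.0000, -6.0000], [8.0000, 3.0000]] (det J = 57.0000).
Solving J·Δ = −F gives Δ = (0.2632, 0.2982).
Then the next iterate is (u, v)₁ = (-0.7368, -0.7018).
Re-evaluating at (-0.7368, -0.7018): F = (0.267170, -0.440848), so ‖F‖₂ = 0.5155.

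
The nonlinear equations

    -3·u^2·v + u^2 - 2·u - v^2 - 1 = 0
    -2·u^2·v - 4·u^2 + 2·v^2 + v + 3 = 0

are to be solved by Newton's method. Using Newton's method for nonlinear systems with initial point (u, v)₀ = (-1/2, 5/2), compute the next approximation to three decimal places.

At (-1/2, 5/2): F = (-7.875, 15.750).
Jacobian J = [[-6·u·v + 2·u - 2, -3·u^2 - 2·v], [-4·u·v - 8·u, -2·u^2 + 4·v + 1]].
At the point, J = [[4.500, -5.750], [9.000, 10.500]] (det J = 99.000).
Solving J·Δ = −F gives Δ = (-0.080, -1.432).
Then the next iterate is (u, v)₁ = (-0.580, 1.068).

(-0.580, 1.068)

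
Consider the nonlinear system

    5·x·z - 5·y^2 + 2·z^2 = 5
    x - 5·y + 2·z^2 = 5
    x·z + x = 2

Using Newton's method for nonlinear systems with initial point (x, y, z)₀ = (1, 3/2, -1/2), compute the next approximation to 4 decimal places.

(3.8250, -0.1700, -0.4125)

At (1, 3/2, -1/2): F = (-18.2500, -11.0000, -1.5000).
Jacobian J = [[5·z, -10·y, 5·x + 4·z], [1, -5, 4·z], [z + 1, 0, x]].
At the point, J = [[-2.5000, -15.0000, 3.0000], [1.0000, -5.0000, -2.0000], [0.5000, 0.0000, 1.0000]] (det J = 50.0000).
Solving J·Δ = −F gives Δ = (2.8250, -1.6700, 0.0875).
Then the next iterate is (x, y, z)₁ = (3.8250, -0.1700, -0.4125).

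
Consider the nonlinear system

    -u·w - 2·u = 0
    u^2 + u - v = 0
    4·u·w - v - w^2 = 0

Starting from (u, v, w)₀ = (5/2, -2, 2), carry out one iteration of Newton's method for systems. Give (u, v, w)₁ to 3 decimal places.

(0.296, -4.474, 1.526)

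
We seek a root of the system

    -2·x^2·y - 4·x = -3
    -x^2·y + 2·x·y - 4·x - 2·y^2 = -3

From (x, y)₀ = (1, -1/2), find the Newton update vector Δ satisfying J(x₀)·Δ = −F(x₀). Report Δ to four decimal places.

(-0.2857, 0.2857)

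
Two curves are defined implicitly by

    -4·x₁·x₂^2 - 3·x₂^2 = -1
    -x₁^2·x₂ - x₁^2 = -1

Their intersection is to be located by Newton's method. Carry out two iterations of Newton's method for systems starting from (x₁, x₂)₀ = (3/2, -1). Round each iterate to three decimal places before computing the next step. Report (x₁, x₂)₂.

At (3/2, -1): F = (-8.000, 1.000).
Jacobian J = [[-4·x₂^2, -8·x₁·x₂ - 6·x₂], [-2·x₁·x₂ - 2·x₁, -x₁^2]].
At the point, J = [[-4.000, 18.000], [0.000, -2.250]] (det J = 9.000).
Solving J·Δ = −F gives Δ = (0.000, 0.444).
Then the next iterate is (x₁, x₂)₁ = (1.500, -0.556).
Round to (1.500, -0.556) and repeat: F = (-1.78222, 0.001), J = [[-1.23654, 10.008], [-1.332, -2.250]].
Δ = (-0.248, 0.147), so (x₁, x₂)₂ = (1.252, -0.409).

(1.252, -0.409)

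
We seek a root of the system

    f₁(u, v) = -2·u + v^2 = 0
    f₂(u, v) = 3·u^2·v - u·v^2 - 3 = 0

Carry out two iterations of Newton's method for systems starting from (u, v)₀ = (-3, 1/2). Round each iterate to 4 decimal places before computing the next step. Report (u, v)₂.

(2.2348, 2.4668)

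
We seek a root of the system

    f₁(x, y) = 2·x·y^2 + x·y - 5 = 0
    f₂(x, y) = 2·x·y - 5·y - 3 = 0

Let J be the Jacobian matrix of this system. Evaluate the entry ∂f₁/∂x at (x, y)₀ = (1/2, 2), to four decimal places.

∂f₁/∂x = 2·y^2 + y.
At (1/2, 2) this is 10.0000.

10.0000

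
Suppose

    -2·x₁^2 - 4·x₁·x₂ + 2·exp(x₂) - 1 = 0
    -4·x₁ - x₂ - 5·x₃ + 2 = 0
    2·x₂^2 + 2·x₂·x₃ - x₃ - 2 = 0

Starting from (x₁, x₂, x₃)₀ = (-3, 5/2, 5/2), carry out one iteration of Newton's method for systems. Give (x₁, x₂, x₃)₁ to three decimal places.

At (-3, 5/2, 5/2): F = (35.36499, -1.000, 20.500).
Jacobian J = [[-4·x₁ - 4·x₂, -4·x₁ + 2·exp(x₂), 0], [-4, -1, -5], [0, 4·x₂ + 2·x₃, 2·x₂ - 1]].
At the point, J = [[2.000, 36.36499, 0.000], [-4.000, -1.000, -5.000], [0.000, 15.000, 4.000]] (det J = 723.83981).
Solving J·Δ = −F gives Δ = (1.480, -1.054, -1.173).
Then the next iterate is (x₁, x₂, x₃)₁ = (-1.520, 1.446, 1.327).

(-1.520, 1.446, 1.327)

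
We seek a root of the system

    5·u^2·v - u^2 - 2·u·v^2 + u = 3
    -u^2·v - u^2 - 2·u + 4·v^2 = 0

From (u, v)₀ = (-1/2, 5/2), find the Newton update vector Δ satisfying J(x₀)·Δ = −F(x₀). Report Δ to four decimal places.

(-0.0991, -1.2646)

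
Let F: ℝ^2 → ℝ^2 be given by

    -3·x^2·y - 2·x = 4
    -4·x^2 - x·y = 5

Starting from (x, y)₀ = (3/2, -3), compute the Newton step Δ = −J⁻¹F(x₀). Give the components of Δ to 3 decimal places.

At (3/2, -3): F = (13.250, -9.500).
Jacobian J = [[-6·x·y - 2, -3·x^2], [-8·x - y, -x]].
At the point, J = [[25.000, -6.750], [-9.000, -1.500]] (det J = -98.250).
Solving J·Δ = −F gives Δ = (-0.855, -1.204).

(-0.855, -1.204)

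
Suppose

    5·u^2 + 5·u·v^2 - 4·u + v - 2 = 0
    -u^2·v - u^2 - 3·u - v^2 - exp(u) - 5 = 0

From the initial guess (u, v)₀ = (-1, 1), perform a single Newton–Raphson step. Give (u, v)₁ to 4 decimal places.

At (-1, 1): F = (3.0000, -5.367879).
Jacobian J = [[10·u + 5·v^2 - 4, 10·u·v + 1], [-2·u·v - 2·u - exp(u) - 3, -u^2 - 2·v]].
At the point, J = [[-9.0000, -9.0000], [0.632121, -3.0000]] (det J = 32.689085).
Solving J·Δ = −F gives Δ = (1.7532, -1.4199).
Then the next iterate is (u, v)₁ = (0.7532, -0.4199).

(0.7532, -0.4199)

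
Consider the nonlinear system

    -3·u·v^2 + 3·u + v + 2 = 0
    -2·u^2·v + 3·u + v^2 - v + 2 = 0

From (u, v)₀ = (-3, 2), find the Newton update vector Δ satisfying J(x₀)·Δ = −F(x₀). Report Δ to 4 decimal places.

At (-3, 2): F = (31.0000, -41.0000).
Jacobian J = [[-3·v^2 + 3, -6·u·v + 1], [-4·u·v + 3, -2·u^2 + 2·v - 1]].
At the point, J = [[-9.0000, 37.0000], [27.0000, -15.0000]] (det J = -864.0000).
Solving J·Δ = −F gives Δ = (1.2176, -0.5417).

(1.2176, -0.5417)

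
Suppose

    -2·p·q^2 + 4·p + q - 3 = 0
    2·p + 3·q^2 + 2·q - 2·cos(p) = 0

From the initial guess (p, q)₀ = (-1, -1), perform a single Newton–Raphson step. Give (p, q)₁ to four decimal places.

(1.5193, -1.3205)

At (-1, -1): F = (-6.0000, -2.080605).
Jacobian J = [[-2·q^2 + 4, -4·p·q + 1], [2·sin(p) + 2, 6·q + 2]].
At the point, J = [[2.0000, -3.0000], [0.317058, -4.0000]] (det J = -7.048826).
Solving J·Δ = −F gives Δ = (2.5193, -0.3205).
Then the next iterate is (p, q)₁ = (1.5193, -1.3205).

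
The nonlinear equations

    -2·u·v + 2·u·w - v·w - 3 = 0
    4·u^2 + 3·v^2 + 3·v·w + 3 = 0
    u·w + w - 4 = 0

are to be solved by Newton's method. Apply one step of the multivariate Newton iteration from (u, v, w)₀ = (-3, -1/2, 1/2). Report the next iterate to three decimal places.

(-1.177, -1.616, -1.544)

At (-3, -1/2, 1/2): F = (-8.750, 39.000, -5.000).
Jacobian J = [[-2·v + 2·w, -2·u - w, 2·u - v], [8·u, 6·v + 3·w, 3·v], [w, 0, u + 1]].
At the point, J = [[2.000, 5.500, -5.500], [-24.000, -1.500, -1.500], [0.500, 0.000, -2.000]] (det J = -266.250).
Solving J·Δ = −F gives Δ = (1.823, -1.116, -2.044).
Then the next iterate is (u, v, w)₁ = (-1.177, -1.616, -1.544).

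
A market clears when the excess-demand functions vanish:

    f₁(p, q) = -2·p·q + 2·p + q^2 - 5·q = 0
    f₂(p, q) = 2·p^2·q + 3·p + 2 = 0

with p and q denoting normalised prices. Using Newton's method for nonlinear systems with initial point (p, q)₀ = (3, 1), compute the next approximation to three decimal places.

(1.600, 0.556)

At (3, 1): F = (-4.000, 29.000).
Jacobian J = [[-2·q + 2, -2·p + 2·q - 5], [4·p·q + 3, 2·p^2]].
At the point, J = [[0.000, -9.000], [15.000, 18.000]] (det J = 135.000).
Solving J·Δ = −F gives Δ = (-1.400, -0.444).
Then the next iterate is (p, q)₁ = (1.600, 0.556).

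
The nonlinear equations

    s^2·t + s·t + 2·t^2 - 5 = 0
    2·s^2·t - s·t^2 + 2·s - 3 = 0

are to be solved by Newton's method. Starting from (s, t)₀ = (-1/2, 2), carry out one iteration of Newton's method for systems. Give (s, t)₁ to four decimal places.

(-0.8011, 1.6774)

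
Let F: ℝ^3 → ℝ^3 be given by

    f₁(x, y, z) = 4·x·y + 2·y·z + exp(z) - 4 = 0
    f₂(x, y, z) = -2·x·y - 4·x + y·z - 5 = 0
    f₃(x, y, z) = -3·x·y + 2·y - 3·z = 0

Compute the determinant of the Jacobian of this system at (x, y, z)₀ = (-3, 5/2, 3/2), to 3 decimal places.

J = [[4·y, 4·x + 2·z, 2·y + exp(z)], [-2·y - 4, -2·x + z, y], [-3·y, -3·x + 2, -3]].
At the point, J = [[10.000, -9.000, 9.48169], [-9.000, 7.500, 2.500], [-7.500, 11.000, -3.000]].
det J = -493.592.

-493.592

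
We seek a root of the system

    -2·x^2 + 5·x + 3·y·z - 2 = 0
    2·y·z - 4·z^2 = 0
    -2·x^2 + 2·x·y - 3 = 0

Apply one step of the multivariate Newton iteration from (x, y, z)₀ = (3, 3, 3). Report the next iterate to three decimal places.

At (3, 3, 3): F = (22.000, -18.000, -3.000).
Jacobian J = [[-4·x + 5, 3·z, 3·y], [0, 2·z, 2·y - 8·z], [-4·x + 2·y, 2·x, 0]].
At the point, J = [[-7.000, 9.000, 9.000], [0.000, 6.000, -18.000], [-6.000, 6.000, 0.000]] (det J = 540.000).
Solving J·Δ = −F gives Δ = (-3.800, -3.300, -2.100).
Then the next iterate is (x, y, z)₁ = (-0.800, -0.300, 0.900).

(-0.800, -0.300, 0.900)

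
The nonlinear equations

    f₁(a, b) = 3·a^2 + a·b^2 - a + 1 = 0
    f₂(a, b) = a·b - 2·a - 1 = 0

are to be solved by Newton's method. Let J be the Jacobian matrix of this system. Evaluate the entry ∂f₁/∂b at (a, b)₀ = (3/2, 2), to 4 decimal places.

6.0000

∂f₁/∂b = 2·a·b.
At (3/2, 2) this is 6.0000.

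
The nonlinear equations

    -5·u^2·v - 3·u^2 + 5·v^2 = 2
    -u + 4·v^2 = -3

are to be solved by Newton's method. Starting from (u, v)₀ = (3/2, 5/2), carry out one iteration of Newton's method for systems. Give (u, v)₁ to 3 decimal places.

At (3/2, 5/2): F = (-5.625, 26.500).
Jacobian J = [[-10·u·v - 6·u, -5·u^2 + 10·v], [-1, 8·v]].
At the point, J = [[-46.500, 13.750], [-1.000, 20.000]] (det J = -916.250).
Solving J·Δ = −F gives Δ = (-0.520, -1.351).
Then the next iterate is (u, v)₁ = (0.980, 1.149).

(0.980, 1.149)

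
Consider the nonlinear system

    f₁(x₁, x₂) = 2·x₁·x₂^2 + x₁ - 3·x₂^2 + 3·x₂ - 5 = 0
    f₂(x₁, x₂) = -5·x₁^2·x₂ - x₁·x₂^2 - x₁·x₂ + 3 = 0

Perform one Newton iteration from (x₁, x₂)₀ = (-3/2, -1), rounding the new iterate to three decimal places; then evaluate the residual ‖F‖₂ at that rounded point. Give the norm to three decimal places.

At (-3/2, -1): F = (-15.500, 14.250).
Jacobian J = [[2·x₂^2 + 1, 4·x₁·x₂ - 6·x₂ + 3], [-10·x₁·x₂ - x₂^2 - x₂, -5·x₁^2 - 2·x₁·x₂ - x₁]].
At the point, J = [[3.000, 15.000], [-15.000, -12.750]] (det J = 186.750).
Solving J·Δ = −F gives Δ = (0.086, 1.016).
Then the next iterate is (x₁, x₂)₁ = (-1.414, 0.016).
Re-evaluating at (-1.414, 0.016): F = (-6.36749, 2.86303), so ‖F‖₂ = 6.982.

6.982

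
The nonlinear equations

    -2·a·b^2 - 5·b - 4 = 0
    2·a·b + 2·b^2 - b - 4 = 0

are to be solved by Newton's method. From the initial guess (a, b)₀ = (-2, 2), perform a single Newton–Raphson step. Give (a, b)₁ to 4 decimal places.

At (-2, 2): F = (2.0000, -6.0000).
Jacobian J = [[-2·b^2, -4·a·b - 5], [2·b, 2·a + 4·b - 1]].
At the point, J = [[-8.0000, 11.0000], [4.0000, 3.0000]] (det J = -68.0000).
Solving J·Δ = −F gives Δ = (1.0588, 0.5882).
Then the next iterate is (a, b)₁ = (-0.9412, 2.5882).

(-0.9412, 2.5882)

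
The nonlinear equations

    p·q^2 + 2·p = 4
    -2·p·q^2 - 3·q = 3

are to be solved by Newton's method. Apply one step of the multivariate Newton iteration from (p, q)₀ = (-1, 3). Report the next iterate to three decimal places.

(-12.000, -19.667)

At (-1, 3): F = (-15.000, 6.000).
Jacobian J = [[q^2 + 2, 2·p·q], [-2·q^2, -4·p·q - 3]].
At the point, J = [[11.000, -6.000], [-18.000, 9.000]] (det J = -9.000).
Solving J·Δ = −F gives Δ = (-11.000, -22.667).
Then the next iterate is (p, q)₁ = (-12.000, -19.667).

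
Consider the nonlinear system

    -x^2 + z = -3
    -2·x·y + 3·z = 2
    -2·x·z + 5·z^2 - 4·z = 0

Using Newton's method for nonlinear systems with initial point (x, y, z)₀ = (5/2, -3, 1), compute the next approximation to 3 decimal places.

(3.083, 4.000, 6.167)

At (5/2, -3, 1): F = (-2.250, 16.000, -4.000).
Jacobian J = [[-2·x, 0, 1], [-2·y, -2·x, 3], [-2·z, 0, -2·x + 10·z - 4]].
At the point, J = [[-5.000, 0.000, 1.000], [6.000, -5.000, 3.000], [-2.000, 0.000, 1.000]] (det J = 15.000).
Solving J·Δ = −F gives Δ = (0.583, 7.000, 5.167).
Then the next iterate is (x, y, z)₁ = (3.083, 4.000, 6.167).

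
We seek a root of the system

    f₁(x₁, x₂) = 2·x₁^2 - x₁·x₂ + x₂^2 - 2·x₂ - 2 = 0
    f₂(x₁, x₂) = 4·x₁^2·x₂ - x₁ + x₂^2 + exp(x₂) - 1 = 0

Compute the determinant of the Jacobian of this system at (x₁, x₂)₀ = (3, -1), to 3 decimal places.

J = [[4·x₁ - x₂, -x₁ + 2·x₂ - 2], [8·x₁·x₂ - 1, 4·x₁^2 + 2·x₂ + exp(x₂)]].
At the point, J = [[13.000, -7.000], [-25.000, 34.36788]].
det J = 271.782.

271.782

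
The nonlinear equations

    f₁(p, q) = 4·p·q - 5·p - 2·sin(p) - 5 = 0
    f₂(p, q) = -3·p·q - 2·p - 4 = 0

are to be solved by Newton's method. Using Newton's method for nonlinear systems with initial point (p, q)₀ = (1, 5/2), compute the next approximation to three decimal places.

(-1.250, 5.126)

At (1, 5/2): F = (-1.68294, -13.500).
Jacobian J = [[4·q - 2·cos(p) - 5, 4·p], [-3·q - 2, -3·p]].
At the point, J = [[3.91940, 4.000], [-9.500, -3.000]] (det J = 26.24181).
Solving J·Δ = −F gives Δ = (-2.250, 2.626).
Then the next iterate is (p, q)₁ = (-1.250, 5.126).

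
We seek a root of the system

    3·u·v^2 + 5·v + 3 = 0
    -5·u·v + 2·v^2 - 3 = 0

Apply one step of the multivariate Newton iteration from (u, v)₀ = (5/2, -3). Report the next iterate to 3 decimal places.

(14.537, 6.512)

At (5/2, -3): F = (55.500, 52.500).
Jacobian J = [[3·v^2, 6·u·v + 5], [-5·v, -5·u + 4·v]].
At the point, J = [[27.000, -40.000], [15.000, -24.500]] (det J = -61.500).
Solving J·Δ = −F gives Δ = (12.037, 9.512).
Then the next iterate is (u, v)₁ = (14.537, 6.512).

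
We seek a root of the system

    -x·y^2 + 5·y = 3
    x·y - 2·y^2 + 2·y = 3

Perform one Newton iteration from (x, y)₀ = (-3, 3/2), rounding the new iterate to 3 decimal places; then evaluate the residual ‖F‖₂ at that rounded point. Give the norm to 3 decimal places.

At (-3, 3/2): F = (11.250, -9.000).
Jacobian J = [[-y^2, -2·x·y + 5], [y, x - 4·y + 2]].
At the point, J = [[-2.250, 14.000], [1.500, -7.000]] (det J = -5.250).
Solving J·Δ = −F gives Δ = (9.000, 0.643).
Then the next iterate is (x, y)₁ = (6.000, 2.143).
Re-evaluating at (6.000, 2.143): F = (-19.83969, 4.95910), so ‖F‖₂ = 20.450.

20.450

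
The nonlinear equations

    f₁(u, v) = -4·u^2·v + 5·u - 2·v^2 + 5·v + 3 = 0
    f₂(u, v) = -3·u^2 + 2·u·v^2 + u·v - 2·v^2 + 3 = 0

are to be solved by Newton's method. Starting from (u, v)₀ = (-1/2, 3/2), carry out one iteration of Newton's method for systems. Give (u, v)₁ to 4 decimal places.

(-0.8410, 0.6243)

At (-1/2, 3/2): F = (2.0000, -5.2500).
Jacobian J = [[-8·u·v + 5, -4·u^2 - 4·v + 5], [-6·u + 2·v^2 + v, 4·u·v + u - 4·v]].
At the point, J = [[11.0000, -2.0000], [9.0000, -9.5000]] (det J = -86.5000).
Solving J·Δ = −F gives Δ = (-0.3410, -0.8757).
Then the next iterate is (u, v)₁ = (-0.8410, 0.6243).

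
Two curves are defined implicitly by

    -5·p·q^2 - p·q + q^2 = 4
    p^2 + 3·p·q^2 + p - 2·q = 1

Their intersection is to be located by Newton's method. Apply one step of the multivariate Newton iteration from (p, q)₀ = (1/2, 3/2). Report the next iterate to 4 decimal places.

(2.1579, -4.3526)

At (1/2, 3/2): F = (-8.1250, 0.1250).
Jacobian J = [[-5·q^2 - q, -10·p·q - p + 2·q], [2·p + 3·q^2 + 1, 6·p·q - 2]].
At the point, J = [[-12.7500, -5.0000], [8.7500, 2.5000]] (det J = 11.8750).
Solving J·Δ = −F gives Δ = (1.6579, -5.8526).
Then the next iterate is (p, q)₁ = (2.1579, -4.3526).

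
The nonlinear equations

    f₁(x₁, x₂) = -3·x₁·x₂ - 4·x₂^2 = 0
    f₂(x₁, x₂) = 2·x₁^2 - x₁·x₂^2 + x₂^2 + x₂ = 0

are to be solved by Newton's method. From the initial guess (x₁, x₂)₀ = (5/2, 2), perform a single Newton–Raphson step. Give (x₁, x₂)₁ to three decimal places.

At (5/2, 2): F = (-31.000, 8.500).
Jacobian J = [[-3·x₂, -3·x₁ - 8·x₂], [4·x₁ - x₂^2, -2·x₁·x₂ + 2·x₂ + 1]].
At the point, J = [[-6.000, -23.500], [6.000, -5.000]] (det J = 171.000).
Solving J·Δ = −F gives Δ = (-2.075, -0.789).
Then the next iterate is (x₁, x₂)₁ = (0.425, 1.211).

(0.425, 1.211)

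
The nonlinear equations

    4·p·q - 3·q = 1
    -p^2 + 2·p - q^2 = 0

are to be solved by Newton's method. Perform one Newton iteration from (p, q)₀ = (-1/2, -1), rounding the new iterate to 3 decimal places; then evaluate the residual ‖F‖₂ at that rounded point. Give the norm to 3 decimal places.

0.890

At (-1/2, -1): F = (4.000, -2.250).
Jacobian J = [[4·q, 4·p - 3], [-2·p + 2, -2·q]].
At the point, J = [[-4.000, -5.000], [3.000, 2.000]] (det J = 7.000).
Solving J·Δ = −F gives Δ = (0.464, 0.429).
Then the next iterate is (p, q)₁ = (-0.036, -0.571).
Re-evaluating at (-0.036, -0.571): F = (0.79522, -0.39934), so ‖F‖₂ = 0.890.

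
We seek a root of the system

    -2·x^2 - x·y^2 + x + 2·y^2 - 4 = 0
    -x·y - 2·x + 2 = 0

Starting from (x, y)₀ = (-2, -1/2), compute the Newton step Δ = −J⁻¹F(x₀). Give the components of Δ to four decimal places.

(0.5217, -2.1087)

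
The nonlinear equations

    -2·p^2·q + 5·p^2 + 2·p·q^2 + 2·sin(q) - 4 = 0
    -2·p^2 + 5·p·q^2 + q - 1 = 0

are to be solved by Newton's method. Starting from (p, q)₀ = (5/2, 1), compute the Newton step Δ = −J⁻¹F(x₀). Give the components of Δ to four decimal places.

(-1.2813, -0.2464)

At (5/2, 1): F = (21.432942, 0.0000).
Jacobian J = [[-4·p·q + 10·p + 2·q^2, -2·p^2 + 4·p·q + 2·cos(q)], [-4·p + 5·q^2, 10·p·q + 1]].
At the point, J = [[17.0000, -1.419395], [-5.0000, 26.0000]] (det J = 434.903023).
Solving J·Δ = −F gives Δ = (-1.2813, -0.2464).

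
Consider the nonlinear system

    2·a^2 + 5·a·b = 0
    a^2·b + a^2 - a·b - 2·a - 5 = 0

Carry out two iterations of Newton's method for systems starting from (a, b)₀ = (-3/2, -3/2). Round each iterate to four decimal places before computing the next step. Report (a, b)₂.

(-1.2052, 0.5621)

At (-3/2, -3/2): F = (15.7500, -5.3750).
Jacobian J = [[4·a + 5·b, 5·a], [2·a·b + 2·a - b - 2, a^2 - a]].
At the point, J = [[-13.5000, -7.5000], [1.0000, 3.7500]] (det J = -43.1250).
Solving J·Δ = −F gives Δ = (0.4348, 1.3174).
Then the next iterate is (a, b)₁ = (-1.0652, -0.1826).
Round to (-1.0652, -0.1826) and repeat: F = (3.241830, -2.136642), J = [[-5.1738, -5.3260], [-3.558789, 2.199851]].
Δ = (-0.1400, 0.7447), so (a, b)₂ = (-1.2052, 0.5621).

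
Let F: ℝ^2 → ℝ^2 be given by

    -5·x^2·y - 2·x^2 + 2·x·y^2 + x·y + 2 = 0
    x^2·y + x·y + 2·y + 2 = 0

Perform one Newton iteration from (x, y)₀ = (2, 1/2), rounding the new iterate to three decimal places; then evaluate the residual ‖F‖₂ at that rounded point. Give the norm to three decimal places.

1.934

At (2, 1/2): F = (-14.000, 6.000).
Jacobian J = [[-10·x·y - 4·x + 2·y^2 + y, -5·x^2 + 4·x·y + x], [2·x·y + y, x^2 + x + 2]].
At the point, J = [[-17.000, -14.000], [2.500, 8.000]] (det J = -101.000).
Solving J·Δ = −F gives Δ = (-0.277, -0.663).
Then the next iterate is (x, y)₁ = (1.723, -0.163).
Re-evaluating at (1.723, -0.163): F = (-1.70724, 0.90925), so ‖F‖₂ = 1.934.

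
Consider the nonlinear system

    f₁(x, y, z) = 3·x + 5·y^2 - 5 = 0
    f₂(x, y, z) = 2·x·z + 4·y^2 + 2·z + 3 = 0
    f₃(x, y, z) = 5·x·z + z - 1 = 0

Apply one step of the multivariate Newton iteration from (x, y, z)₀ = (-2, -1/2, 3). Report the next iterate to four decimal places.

(-47.0833, -29.5000, -75.2500)

At (-2, -1/2, 3): F = (-9.7500, -2.0000, -28.0000).
Jacobian J = [[3, 10·y, 0], [2·z, 8·y, 2·x + 2], [5·z, 0, 5·x + 1]].
At the point, J = [[3.0000, -5.0000, 0.0000], [6.0000, -4.0000, -2.0000], [15.0000, 0.0000, -9.0000]] (det J = -12.0000).
Solving J·Δ = −F gives Δ = (-45.0833, -29.0000, -78.2500).
Then the next iterate is (x, y, z)₁ = (-47.0833, -29.5000, -75.2500).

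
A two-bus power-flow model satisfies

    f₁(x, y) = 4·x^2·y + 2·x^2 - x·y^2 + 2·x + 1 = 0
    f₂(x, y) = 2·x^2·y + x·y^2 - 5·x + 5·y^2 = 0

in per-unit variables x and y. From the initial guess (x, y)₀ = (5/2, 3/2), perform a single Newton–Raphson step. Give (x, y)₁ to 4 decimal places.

(1.3457, 1.2433)

At (5/2, 3/2): F = (50.3750, 23.1250).
Jacobian J = [[8·x·y + 4·x - y^2 + 2, 4·x^2 - 2·x·y], [4·x·y + y^2 - 5, 2·x^2 + 2·x·y + 10·y]].
At the point, J = [[39.7500, 17.5000], [12.2500, 35.0000]] (det J = 1176.8750).
Solving J·Δ = −F gives Δ = (-1.1543, -0.2567).
Then the next iterate is (x, y)₁ = (1.3457, 1.2433).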